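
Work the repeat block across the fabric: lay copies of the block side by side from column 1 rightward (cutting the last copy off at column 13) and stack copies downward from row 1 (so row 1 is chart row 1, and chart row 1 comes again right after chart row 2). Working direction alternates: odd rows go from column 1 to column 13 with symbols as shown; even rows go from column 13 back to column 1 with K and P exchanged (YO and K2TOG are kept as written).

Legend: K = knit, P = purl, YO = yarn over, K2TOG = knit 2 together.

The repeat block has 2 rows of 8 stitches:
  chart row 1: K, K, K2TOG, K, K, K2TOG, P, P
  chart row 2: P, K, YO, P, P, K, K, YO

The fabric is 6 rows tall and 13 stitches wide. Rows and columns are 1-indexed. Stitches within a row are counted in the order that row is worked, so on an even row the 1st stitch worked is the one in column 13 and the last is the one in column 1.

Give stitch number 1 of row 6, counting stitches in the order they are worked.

For row 6: chart row = ((6-1) mod 2) + 1 = 2; this is a WS (even) row.
Chart row 2 tiled across columns 1-13: P K YO P P K K YO P K YO P P
Wrong side: read the tiled row from column 13 down to 1 and exchange K with P (leave YO, K2TOG).
Row 6 as worked: K K YO P K YO P P K K YO P K
Stitch 1 in working order -> K

== STITCH ==
K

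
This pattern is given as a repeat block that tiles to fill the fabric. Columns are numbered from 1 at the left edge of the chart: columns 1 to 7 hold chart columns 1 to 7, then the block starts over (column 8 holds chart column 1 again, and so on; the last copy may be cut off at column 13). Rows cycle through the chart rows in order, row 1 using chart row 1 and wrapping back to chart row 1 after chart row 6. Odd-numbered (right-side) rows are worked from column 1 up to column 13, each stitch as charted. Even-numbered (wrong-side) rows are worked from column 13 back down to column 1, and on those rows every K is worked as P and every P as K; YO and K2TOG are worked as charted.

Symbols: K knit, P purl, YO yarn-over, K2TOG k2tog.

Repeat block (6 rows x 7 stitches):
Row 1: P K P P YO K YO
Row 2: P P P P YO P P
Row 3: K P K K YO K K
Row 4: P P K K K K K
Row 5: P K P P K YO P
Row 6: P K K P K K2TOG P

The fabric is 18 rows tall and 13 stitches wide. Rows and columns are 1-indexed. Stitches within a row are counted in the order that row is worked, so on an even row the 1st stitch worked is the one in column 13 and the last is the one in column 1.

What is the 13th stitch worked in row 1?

== STITCH ==
K

Derivation:
For row 1: chart row = ((1-1) mod 6) + 1 = 1; this is a RS (odd) row.
Chart row 1 tiled across columns 1-13: P K P P YO K YO P K P P YO K
Right side: take the tiled row as-is (worked left to right from column 1).
Stitch 13 in working order -> K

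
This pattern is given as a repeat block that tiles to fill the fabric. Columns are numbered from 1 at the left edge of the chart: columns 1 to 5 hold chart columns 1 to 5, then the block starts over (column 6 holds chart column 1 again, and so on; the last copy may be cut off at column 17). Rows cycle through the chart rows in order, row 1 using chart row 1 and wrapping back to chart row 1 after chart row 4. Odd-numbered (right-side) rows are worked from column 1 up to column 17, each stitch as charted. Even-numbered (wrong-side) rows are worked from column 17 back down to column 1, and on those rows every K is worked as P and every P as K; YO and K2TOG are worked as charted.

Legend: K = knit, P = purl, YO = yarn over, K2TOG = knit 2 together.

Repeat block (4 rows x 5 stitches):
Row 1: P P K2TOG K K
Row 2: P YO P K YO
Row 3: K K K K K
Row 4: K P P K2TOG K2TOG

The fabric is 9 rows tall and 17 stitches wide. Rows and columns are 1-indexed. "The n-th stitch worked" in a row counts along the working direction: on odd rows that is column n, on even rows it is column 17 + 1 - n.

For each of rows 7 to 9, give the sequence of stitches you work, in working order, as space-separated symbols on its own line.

Rows as worked:
K K K K K K K K K K K K K K K K K
K P K2TOG K2TOG K K P K2TOG K2TOG K K P K2TOG K2TOG K K P
P P K2TOG K K P P K2TOG K K P P K2TOG K K P P

Derivation:
Row 7: chart row 3, RS - tile across columns 1-17 and work as-is.
Row 8: chart row 4, WS - tiled (columns 1-17): K P P K2TOG K2TOG K P P K2TOG K2TOG K P P K2TOG K2TOG K P; work from column 17 back to 1 with K<->P swapped.
Row 9: chart row 1, RS - tile across columns 1-17 and work as-is.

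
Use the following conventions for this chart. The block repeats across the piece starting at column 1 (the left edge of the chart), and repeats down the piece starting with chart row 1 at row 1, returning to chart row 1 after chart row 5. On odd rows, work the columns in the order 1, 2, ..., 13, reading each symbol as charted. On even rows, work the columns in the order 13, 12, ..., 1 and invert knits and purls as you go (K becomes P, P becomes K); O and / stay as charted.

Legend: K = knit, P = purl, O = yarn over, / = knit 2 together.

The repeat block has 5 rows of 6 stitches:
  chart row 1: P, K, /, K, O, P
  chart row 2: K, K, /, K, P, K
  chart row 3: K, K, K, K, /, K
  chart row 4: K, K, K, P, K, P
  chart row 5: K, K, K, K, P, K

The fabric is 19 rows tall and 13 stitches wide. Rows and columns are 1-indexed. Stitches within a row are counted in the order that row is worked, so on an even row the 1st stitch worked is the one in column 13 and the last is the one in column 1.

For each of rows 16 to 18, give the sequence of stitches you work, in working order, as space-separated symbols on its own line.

Row 16: chart row 1, WS - tiled (columns 1-13): P K / K O P P K / K O P P; work from column 13 back to 1 with K<->P swapped.
Row 17: chart row 2, RS - tile across columns 1-13 and work as-is.
Row 18: chart row 3, WS - tiled (columns 1-13): K K K K / K K K K K / K K; work from column 13 back to 1 with K<->P swapped.

Rows as worked:
K K O P / P K K O P / P K
K K / K P K K K / K P K K
P P / P P P P P / P P P P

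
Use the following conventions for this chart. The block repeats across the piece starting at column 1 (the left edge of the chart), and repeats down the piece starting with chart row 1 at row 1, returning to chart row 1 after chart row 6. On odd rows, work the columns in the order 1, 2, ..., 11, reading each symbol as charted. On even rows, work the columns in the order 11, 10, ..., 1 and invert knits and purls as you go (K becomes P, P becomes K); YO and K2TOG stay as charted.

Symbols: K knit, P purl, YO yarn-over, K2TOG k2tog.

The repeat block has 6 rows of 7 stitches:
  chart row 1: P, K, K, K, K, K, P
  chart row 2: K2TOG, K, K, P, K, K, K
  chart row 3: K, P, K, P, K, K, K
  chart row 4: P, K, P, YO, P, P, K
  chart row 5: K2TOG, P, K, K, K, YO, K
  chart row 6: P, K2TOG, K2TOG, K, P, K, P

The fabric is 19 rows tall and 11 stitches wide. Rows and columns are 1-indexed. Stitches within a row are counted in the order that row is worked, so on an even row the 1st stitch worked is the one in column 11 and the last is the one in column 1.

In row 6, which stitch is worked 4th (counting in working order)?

== STITCH ==
K

Derivation:
Row 6 uses chart row ((6-1) mod 6)+1 = 6. Row 6 is even, so WS.
Chart row 6 tiled across columns 1-11: P K2TOG K2TOG K P K P P K2TOG K2TOG K
WS row: flip the tiled sequence (start at column 11) and apply K<->P; YO and K2TOG stay.
Row 6 as worked: P K2TOG K2TOG K K P K P K2TOG K2TOG K
The 4th stitch worked is K.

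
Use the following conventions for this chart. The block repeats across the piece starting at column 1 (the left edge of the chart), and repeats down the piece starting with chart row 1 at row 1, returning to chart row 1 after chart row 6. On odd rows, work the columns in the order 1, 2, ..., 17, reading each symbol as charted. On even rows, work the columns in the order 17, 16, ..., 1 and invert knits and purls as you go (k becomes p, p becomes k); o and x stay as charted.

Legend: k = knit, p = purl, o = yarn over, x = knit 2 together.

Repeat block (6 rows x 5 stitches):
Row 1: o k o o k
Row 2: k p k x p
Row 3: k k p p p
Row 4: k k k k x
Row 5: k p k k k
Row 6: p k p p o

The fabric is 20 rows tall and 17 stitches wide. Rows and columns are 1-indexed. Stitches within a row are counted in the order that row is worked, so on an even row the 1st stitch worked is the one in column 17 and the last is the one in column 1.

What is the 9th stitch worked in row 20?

== STITCH ==
x

Derivation:
Row 20: (20-1) mod 6 = 1, so use chart row 2. Even row -> WS.
Chart row 2 tiled across columns 1-17: k p k x p k p k x p k p k x p k p
WS row: flip the tiled sequence (start at column 17) and apply k<->p; o and x stay.
Row 20 as worked: k p k x p k p k x p k p k x p k p
Counting 9 along the worked row gives x.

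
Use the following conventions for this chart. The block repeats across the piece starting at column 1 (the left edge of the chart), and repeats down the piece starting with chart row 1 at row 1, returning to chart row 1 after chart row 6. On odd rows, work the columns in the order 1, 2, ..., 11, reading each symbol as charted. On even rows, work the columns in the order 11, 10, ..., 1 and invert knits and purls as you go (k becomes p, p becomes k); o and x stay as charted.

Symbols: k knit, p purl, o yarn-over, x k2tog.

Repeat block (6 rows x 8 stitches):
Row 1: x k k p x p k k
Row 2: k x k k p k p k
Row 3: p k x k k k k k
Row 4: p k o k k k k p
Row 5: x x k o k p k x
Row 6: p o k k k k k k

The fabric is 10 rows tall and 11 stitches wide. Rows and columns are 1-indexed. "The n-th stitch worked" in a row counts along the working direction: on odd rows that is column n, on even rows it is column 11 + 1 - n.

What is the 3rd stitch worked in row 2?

Stitch:
p

Derivation:
For row 2: chart row = ((2-1) mod 6) + 1 = 2; this is a WS (even) row.
Chart row 2 tiled across columns 1-11: k x k k p k p k k x k
WS row: flip the tiled sequence (start at column 11) and apply k<->p; o and x stay.
Row 2 as worked: p x p p k p k p p x p
The 3rd stitch worked is p.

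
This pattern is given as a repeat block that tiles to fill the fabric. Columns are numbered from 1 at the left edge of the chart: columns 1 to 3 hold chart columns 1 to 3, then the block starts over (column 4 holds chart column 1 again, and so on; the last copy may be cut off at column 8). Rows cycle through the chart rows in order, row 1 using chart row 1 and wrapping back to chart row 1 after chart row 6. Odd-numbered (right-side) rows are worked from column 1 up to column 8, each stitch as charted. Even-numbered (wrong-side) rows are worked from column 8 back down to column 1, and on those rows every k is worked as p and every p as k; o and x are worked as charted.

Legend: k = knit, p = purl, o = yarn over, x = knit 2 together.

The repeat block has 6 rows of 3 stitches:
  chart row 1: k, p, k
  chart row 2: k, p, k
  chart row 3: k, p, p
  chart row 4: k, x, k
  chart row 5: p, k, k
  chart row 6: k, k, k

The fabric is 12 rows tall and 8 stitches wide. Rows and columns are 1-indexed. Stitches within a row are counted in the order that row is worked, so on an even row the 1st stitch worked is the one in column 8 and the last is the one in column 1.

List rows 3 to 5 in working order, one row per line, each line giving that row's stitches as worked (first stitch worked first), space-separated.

Rows as worked:
k p p k p p k p
x p p x p p x p
p k k p k k p k

Derivation:
Row 3: chart row 3, RS - tile across columns 1-8 and work as-is.
Row 4: chart row 4, WS - tiled (columns 1-8): k x k k x k k x; work from column 8 back to 1 with k<->p swapped.
Row 5: chart row 5, RS - tile across columns 1-8 and work as-is.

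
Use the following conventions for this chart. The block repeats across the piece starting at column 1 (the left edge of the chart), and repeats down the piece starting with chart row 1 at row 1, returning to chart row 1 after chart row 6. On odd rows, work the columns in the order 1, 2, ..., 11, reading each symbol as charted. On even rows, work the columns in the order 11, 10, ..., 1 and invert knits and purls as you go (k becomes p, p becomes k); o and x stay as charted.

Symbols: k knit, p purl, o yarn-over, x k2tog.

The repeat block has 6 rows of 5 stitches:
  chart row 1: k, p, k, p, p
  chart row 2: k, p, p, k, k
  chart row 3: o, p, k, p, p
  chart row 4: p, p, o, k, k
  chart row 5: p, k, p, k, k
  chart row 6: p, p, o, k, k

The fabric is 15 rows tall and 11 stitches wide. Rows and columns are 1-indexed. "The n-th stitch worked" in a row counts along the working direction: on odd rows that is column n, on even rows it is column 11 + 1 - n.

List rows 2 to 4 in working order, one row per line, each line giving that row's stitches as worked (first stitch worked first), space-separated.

Row 2: chart row 2, WS - tiled (columns 1-11): k p p k k k p p k k k; work from column 11 back to 1 with k<->p swapped.
Row 3: chart row 3, RS - tile across columns 1-11 and work as-is.
Row 4: chart row 4, WS - tiled (columns 1-11): p p o k k p p o k k p; work from column 11 back to 1 with k<->p swapped.

Rows as worked:
p p p k k p p p k k p
o p k p p o p k p p o
k p p o k k p p o k k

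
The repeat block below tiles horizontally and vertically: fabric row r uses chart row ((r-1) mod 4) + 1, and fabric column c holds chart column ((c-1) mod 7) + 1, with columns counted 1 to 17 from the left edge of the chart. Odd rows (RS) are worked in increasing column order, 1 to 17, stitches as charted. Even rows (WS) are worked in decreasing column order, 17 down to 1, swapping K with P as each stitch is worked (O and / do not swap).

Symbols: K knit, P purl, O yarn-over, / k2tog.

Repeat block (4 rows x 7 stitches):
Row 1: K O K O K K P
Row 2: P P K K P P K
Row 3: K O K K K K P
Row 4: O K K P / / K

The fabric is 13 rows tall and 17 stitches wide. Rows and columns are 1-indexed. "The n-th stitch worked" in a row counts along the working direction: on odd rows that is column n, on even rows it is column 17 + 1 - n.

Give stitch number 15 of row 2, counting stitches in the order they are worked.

Result:
P

Derivation:
For row 2: chart row = ((2-1) mod 4) + 1 = 2; this is a WS (even) row.
Chart row 2 tiled across columns 1-17: P P K K P P K P P K K P P K P P K
WS: work from column 17 back to column 1 (reverse the tiled row), swapping K<->P (O and / unchanged).
Row 2 as worked: P K K P K K P P K K P K K P P K K
Counting 15 along the worked row gives P.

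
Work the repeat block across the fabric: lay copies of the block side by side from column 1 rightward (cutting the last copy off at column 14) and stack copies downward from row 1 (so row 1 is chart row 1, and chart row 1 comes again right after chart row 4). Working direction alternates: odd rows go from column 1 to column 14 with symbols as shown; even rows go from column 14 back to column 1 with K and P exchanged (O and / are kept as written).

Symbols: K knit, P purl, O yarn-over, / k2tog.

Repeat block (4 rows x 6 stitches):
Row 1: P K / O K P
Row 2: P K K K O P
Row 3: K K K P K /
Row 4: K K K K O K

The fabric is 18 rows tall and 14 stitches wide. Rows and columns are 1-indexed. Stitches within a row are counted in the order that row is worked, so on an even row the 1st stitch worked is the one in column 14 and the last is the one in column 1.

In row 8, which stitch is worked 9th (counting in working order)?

Row 8 uses chart row ((8-1) mod 4)+1 = 4. Row 8 is even, so WS.
Chart row 4 tiled across columns 1-14: K K K K O K K K K K O K K K
Wrong side: read the tiled row from column 14 down to 1 and exchange K with P (leave O, /).
Row 8 as worked: P P P O P P P P P O P P P P
Stitch 9 in working order -> P

== STITCH ==
P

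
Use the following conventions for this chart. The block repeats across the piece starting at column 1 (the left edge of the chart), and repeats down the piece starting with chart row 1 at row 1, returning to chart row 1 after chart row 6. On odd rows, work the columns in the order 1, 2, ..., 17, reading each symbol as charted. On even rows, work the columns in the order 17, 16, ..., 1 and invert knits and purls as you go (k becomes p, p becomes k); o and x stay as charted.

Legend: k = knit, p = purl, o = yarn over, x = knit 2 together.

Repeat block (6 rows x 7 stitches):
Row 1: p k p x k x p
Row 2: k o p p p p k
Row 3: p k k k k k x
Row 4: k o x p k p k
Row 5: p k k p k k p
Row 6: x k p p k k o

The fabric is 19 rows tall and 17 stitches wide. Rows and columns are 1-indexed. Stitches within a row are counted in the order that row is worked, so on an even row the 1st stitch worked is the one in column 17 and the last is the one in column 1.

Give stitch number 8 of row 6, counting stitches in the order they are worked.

Row 6: (6-1) mod 6 = 5, so use chart row 6. Even row -> WS.
Chart row 6 tiled across columns 1-17: x k p p k k o x k p p k k o x k p
WS: work from column 17 back to column 1 (reverse the tiled row), swapping k<->p (o and x unchanged).
Row 6 as worked: k p x o p p k k p x o p p k k p x
The 8th stitch worked is k.

Stitch:
k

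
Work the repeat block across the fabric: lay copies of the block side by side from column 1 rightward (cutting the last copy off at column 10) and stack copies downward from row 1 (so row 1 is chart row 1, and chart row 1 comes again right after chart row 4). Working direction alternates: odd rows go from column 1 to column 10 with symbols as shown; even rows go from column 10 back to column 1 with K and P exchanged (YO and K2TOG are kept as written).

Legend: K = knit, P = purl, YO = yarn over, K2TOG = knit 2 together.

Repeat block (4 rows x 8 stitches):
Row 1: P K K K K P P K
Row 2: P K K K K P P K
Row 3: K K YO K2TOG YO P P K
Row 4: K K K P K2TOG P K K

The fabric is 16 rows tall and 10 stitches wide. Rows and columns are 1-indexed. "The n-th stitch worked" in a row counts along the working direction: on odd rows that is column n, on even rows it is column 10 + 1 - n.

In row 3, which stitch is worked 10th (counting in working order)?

For row 3: chart row = ((3-1) mod 4) + 1 = 3; this is a RS (odd) row.
Chart row 3 tiled across columns 1-10: K K YO K2TOG YO P P K K K
Right side: take the tiled row as-is (worked left to right from column 1).
The 10th stitch worked is K.

== STITCH ==
K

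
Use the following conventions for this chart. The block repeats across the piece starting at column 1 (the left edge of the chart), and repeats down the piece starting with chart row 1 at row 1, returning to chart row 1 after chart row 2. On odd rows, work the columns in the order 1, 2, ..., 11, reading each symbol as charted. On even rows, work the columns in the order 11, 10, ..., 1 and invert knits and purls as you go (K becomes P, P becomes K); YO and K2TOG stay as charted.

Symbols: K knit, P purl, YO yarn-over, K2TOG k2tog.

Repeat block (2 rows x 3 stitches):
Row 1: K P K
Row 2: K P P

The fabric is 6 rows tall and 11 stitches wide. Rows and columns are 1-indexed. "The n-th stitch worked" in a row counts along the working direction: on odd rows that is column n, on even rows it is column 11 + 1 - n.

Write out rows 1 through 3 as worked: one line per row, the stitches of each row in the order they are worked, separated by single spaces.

== ROWS AS WORKED ==
K P K K P K K P K K P
K P K K P K K P K K P
K P K K P K K P K K P

Derivation:
Row 1: chart row 1, RS - tile across columns 1-11 and work as-is.
Row 2: chart row 2, WS - tiled (columns 1-11): K P P K P P K P P K P; work from column 11 back to 1 with K<->P swapped.
Row 3: chart row 1, RS - tile across columns 1-11 and work as-is.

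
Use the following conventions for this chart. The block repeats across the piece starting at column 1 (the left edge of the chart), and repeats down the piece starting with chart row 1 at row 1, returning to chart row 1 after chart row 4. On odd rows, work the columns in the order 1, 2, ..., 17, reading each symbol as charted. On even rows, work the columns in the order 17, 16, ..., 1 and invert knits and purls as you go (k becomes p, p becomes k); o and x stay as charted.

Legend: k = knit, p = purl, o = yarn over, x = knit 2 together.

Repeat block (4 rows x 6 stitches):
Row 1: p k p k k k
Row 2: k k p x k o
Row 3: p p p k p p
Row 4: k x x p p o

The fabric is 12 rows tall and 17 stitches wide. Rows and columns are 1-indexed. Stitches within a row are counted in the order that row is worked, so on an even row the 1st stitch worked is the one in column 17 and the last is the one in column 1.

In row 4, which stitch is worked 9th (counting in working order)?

Stitch:
x

Derivation:
Row 4 uses chart row ((4-1) mod 4)+1 = 4. Row 4 is even, so WS.
Chart row 4 tiled across columns 1-17: k x x p p o k x x p p o k x x p p
WS row: flip the tiled sequence (start at column 17) and apply k<->p; o and x stay.
Row 4 as worked: k k x x p o k k x x p o k k x x p
Counting 9 along the worked row gives x.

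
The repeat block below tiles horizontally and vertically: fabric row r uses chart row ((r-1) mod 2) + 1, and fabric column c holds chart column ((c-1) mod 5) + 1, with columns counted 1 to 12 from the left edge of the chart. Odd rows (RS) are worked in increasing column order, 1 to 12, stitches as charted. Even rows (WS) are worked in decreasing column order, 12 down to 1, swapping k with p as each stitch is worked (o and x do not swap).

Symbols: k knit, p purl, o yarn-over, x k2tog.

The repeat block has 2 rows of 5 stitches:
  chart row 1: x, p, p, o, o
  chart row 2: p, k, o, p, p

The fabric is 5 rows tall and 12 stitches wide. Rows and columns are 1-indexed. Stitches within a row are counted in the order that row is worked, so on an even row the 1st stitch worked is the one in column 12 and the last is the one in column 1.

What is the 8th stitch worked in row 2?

For row 2: chart row = ((2-1) mod 2) + 1 = 2; this is a WS (even) row.
Chart row 2 tiled across columns 1-12: p k o p p p k o p p p k
WS: work from column 12 back to column 1 (reverse the tiled row), swapping k<->p (o and x unchanged).
Row 2 as worked: p k k k o p k k k o p k
Stitch 8 in working order -> k

Result:
k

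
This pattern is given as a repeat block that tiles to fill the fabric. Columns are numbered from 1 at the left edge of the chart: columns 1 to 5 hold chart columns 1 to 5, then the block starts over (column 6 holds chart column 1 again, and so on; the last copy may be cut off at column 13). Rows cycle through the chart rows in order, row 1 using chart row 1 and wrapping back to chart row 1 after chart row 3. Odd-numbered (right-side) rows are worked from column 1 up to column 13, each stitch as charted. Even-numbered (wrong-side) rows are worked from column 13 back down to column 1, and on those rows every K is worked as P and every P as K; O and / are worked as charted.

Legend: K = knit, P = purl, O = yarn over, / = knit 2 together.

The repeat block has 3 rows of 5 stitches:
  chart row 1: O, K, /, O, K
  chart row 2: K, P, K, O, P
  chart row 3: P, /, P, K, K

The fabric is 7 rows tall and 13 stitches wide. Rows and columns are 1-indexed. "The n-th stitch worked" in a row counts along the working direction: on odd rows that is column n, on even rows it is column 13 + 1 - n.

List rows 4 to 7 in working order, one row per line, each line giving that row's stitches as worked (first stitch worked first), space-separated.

Row 4: chart row 1, WS - tiled (columns 1-13): O K / O K O K / O K O K /; work from column 13 back to 1 with K<->P swapped.
Row 5: chart row 2, RS - tile across columns 1-13 and work as-is.
Row 6: chart row 3, WS - tiled (columns 1-13): P / P K K P / P K K P / P; work from column 13 back to 1 with K<->P swapped.
Row 7: chart row 1, RS - tile across columns 1-13 and work as-is.

== ROWS AS WORKED ==
/ P O P O / P O P O / P O
K P K O P K P K O P K P K
K / K P P K / K P P K / K
O K / O K O K / O K O K /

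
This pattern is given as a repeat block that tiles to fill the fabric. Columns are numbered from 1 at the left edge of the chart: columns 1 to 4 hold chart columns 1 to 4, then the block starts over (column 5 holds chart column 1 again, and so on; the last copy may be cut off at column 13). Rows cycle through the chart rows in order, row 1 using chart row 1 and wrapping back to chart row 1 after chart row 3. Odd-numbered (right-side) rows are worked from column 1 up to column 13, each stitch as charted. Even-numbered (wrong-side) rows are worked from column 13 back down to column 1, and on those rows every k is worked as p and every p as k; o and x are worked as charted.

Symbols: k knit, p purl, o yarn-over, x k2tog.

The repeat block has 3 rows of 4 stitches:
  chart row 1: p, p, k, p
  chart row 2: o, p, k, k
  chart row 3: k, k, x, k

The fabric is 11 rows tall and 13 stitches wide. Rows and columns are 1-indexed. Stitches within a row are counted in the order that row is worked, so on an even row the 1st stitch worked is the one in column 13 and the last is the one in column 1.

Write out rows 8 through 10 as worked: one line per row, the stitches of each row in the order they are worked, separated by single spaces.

Rows as worked:
o p p k o p p k o p p k o
k k x k k k x k k k x k k
k k p k k k p k k k p k k

Derivation:
Row 8: chart row 2, WS - tiled (columns 1-13): o p k k o p k k o p k k o; work from column 13 back to 1 with k<->p swapped.
Row 9: chart row 3, RS - tile across columns 1-13 and work as-is.
Row 10: chart row 1, WS - tiled (columns 1-13): p p k p p p k p p p k p p; work from column 13 back to 1 with k<->p swapped.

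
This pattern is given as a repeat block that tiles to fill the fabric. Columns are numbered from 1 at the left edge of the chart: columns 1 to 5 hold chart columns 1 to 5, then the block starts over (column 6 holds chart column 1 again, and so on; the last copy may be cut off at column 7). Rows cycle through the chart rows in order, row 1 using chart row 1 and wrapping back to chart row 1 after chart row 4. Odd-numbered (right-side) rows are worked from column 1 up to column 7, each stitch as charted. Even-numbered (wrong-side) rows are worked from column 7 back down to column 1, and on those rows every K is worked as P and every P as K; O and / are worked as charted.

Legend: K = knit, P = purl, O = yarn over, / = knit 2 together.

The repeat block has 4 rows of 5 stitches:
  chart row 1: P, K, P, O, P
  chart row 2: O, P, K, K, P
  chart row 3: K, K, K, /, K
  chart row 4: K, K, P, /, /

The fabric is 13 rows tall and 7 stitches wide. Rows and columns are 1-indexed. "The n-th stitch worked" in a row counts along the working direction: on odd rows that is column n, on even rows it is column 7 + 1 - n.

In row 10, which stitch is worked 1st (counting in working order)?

For row 10: chart row = ((10-1) mod 4) + 1 = 2; this is a WS (even) row.
Chart row 2 tiled across columns 1-7: O P K K P O P
Wrong side: read the tiled row from column 7 down to 1 and exchange K with P (leave O, /).
Row 10 as worked: K O K P P K O
The 1st stitch worked is K.

== STITCH ==
K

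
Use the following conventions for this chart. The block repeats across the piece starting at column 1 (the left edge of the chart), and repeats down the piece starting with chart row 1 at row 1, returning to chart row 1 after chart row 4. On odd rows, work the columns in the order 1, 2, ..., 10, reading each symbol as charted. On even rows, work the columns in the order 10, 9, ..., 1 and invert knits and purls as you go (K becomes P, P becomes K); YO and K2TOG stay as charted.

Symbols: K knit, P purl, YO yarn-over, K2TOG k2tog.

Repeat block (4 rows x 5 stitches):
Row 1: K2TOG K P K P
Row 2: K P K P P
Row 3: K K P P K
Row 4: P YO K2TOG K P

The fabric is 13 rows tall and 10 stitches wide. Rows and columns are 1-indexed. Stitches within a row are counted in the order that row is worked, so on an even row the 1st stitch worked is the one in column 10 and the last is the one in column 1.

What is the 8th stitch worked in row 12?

For row 12: chart row = ((12-1) mod 4) + 1 = 4; this is a WS (even) row.
Chart row 4 tiled across columns 1-10: P YO K2TOG K P P YO K2TOG K P
WS row: flip the tiled sequence (start at column 10) and apply K<->P; YO and K2TOG stay.
Row 12 as worked: K P K2TOG YO K K P K2TOG YO K
Stitch 8 in working order -> K2TOG

Stitch:
K2TOG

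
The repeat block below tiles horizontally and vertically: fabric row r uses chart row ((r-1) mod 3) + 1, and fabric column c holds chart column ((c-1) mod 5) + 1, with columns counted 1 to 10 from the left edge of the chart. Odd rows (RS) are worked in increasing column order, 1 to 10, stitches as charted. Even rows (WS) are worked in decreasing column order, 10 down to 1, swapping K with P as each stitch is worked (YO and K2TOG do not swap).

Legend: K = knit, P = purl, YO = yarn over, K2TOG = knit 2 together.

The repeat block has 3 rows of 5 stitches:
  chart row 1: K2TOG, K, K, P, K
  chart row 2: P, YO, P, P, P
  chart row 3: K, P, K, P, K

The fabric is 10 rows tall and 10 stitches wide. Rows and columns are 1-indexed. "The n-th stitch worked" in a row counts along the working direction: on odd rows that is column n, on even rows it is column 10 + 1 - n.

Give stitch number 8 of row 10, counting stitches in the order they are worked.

== STITCH ==
P

Derivation:
For row 10: chart row = ((10-1) mod 3) + 1 = 1; this is a WS (even) row.
Chart row 1 tiled across columns 1-10: K2TOG K K P K K2TOG K K P K
WS: work from column 10 back to column 1 (reverse the tiled row), swapping K<->P (YO and K2TOG unchanged).
Row 10 as worked: P K P P K2TOG P K P P K2TOG
The 8th stitch worked is P.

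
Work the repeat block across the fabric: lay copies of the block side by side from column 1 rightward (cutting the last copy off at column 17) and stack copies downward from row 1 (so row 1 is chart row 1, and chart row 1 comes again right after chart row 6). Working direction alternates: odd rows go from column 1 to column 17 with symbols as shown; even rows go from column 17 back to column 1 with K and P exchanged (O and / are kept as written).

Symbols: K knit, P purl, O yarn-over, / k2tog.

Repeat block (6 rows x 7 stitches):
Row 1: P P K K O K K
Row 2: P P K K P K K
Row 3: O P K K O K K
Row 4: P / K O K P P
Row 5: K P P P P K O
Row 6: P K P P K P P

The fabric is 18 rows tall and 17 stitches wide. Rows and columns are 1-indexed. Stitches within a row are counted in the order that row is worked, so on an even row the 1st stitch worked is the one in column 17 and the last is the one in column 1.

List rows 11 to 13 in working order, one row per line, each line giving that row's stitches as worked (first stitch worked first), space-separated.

== ROWS AS WORKED ==
K P P P P K O K P P P P K O K P P
K P K K K P K K P K K K P K K P K
P P K K O K K P P K K O K K P P K

Derivation:
Row 11: chart row 5, RS - tile across columns 1-17 and work as-is.
Row 12: chart row 6, WS - tiled (columns 1-17): P K P P K P P P K P P K P P P K P; work from column 17 back to 1 with K<->P swapped.
Row 13: chart row 1, RS - tile across columns 1-17 and work as-is.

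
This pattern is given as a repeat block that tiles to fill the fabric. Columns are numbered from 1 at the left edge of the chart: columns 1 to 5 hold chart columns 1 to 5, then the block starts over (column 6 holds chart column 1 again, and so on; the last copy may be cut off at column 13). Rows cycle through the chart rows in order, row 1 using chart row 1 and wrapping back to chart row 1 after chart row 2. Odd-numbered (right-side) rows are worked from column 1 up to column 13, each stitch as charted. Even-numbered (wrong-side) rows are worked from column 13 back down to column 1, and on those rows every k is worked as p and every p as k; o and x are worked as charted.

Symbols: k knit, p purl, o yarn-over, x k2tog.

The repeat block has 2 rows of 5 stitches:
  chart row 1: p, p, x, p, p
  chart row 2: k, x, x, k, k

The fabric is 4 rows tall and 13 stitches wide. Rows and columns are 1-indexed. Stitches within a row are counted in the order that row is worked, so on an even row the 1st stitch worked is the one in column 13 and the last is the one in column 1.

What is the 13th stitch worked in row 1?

Row 1: (1-1) mod 2 = 0, so use chart row 1. Odd row -> RS.
Chart row 1 tiled across columns 1-13: p p x p p p p x p p p p x
RS: work column 1 to column 13, symbols as charted — the tiled row is the row as worked.
The 13th stitch worked is x.

Result:
x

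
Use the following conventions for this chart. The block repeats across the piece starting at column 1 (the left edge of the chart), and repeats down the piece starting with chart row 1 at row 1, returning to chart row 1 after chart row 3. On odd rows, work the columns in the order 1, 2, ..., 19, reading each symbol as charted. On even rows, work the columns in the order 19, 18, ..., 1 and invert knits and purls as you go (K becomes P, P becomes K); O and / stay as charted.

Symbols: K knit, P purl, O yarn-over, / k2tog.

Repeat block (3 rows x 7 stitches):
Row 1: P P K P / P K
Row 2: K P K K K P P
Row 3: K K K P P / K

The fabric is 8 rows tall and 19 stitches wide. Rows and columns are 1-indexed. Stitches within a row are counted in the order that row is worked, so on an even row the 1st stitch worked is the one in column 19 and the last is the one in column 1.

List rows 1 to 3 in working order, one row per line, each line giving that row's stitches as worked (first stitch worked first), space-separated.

Rows as worked:
P P K P / P K P P K P / P K P P K P /
P P P K P K K P P P K P K K P P P K P
K K K P P / K K K K P P / K K K K P P

Derivation:
Row 1: chart row 1, RS - tile across columns 1-19 and work as-is.
Row 2: chart row 2, WS - tiled (columns 1-19): K P K K K P P K P K K K P P K P K K K; work from column 19 back to 1 with K<->P swapped.
Row 3: chart row 3, RS - tile across columns 1-19 and work as-is.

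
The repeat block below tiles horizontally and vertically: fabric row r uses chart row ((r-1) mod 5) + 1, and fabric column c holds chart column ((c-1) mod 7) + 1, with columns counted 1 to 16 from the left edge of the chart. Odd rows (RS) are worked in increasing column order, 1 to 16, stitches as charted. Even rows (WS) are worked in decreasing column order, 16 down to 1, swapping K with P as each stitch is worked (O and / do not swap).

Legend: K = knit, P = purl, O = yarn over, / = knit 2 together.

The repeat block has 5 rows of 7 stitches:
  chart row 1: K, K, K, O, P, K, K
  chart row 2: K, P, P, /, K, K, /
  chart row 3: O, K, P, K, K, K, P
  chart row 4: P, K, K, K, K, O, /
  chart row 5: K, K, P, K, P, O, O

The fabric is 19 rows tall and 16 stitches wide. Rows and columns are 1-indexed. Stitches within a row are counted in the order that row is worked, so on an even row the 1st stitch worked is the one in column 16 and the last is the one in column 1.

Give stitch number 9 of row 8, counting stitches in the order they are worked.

Row 8 uses chart row ((8-1) mod 5)+1 = 3. Row 8 is even, so WS.
Chart row 3 tiled across columns 1-16: O K P K K K P O K P K K K P O K
Wrong side: read the tiled row from column 16 down to 1 and exchange K with P (leave O, /).
Row 8 as worked: P O K P P P K P O K P P P K P O
Counting 9 along the worked row gives O.

Stitch:
O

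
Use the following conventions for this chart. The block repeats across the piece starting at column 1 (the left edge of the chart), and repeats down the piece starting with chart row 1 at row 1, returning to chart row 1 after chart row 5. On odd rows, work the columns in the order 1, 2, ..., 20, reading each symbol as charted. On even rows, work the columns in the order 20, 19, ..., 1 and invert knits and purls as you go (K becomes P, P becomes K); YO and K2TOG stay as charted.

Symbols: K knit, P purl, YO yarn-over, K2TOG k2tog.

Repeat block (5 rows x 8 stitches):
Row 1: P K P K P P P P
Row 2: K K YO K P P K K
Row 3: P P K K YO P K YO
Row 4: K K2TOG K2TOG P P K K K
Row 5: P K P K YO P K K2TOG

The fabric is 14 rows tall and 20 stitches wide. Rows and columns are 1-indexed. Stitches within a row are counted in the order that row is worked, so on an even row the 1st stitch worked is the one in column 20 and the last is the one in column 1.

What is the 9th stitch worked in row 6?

Row 6: (6-1) mod 5 = 0, so use chart row 1. Even row -> WS.
Chart row 1 tiled across columns 1-20: P K P K P P P P P K P K P P P P P K P K
WS row: flip the tiled sequence (start at column 20) and apply K<->P; YO and K2TOG stay.
Row 6 as worked: P K P K K K K K P K P K K K K K P K P K
Stitch 9 in working order -> P

Result:
P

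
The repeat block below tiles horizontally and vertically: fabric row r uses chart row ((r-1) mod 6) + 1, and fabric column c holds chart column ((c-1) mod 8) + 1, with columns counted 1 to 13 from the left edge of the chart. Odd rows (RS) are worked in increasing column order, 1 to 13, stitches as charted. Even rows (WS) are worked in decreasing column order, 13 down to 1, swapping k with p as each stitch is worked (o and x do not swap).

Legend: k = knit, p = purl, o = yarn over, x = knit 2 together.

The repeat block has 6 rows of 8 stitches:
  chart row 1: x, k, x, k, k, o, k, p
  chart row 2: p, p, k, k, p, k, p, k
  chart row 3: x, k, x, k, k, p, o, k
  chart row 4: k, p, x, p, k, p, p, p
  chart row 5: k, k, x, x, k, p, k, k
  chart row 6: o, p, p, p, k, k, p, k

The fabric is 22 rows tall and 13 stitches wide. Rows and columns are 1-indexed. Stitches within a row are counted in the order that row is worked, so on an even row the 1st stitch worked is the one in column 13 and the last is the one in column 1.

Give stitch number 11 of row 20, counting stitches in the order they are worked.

== STITCH ==
p

Derivation:
Row 20 uses chart row ((20-1) mod 6)+1 = 2. Row 20 is even, so WS.
Chart row 2 tiled across columns 1-13: p p k k p k p k p p k k p
WS: work from column 13 back to column 1 (reverse the tiled row), swapping k<->p (o and x unchanged).
Row 20 as worked: k p p k k p k p k p p k k
Counting 11 along the worked row gives p.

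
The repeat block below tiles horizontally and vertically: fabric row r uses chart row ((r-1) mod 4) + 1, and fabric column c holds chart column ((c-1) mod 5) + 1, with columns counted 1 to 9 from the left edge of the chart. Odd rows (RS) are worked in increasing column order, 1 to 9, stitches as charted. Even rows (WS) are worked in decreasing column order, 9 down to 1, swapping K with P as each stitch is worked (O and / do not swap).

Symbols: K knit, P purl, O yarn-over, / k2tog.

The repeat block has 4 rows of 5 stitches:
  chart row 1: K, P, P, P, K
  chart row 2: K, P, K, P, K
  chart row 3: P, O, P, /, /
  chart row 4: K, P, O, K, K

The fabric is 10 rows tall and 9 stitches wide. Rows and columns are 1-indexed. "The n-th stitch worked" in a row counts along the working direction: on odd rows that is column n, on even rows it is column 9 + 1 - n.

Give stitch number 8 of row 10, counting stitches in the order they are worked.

Row 10 uses chart row ((10-1) mod 4)+1 = 2. Row 10 is even, so WS.
Chart row 2 tiled across columns 1-9: K P K P K K P K P
WS row: flip the tiled sequence (start at column 9) and apply K<->P; O and / stay.
Row 10 as worked: K P K P P K P K P
Stitch 8 in working order -> K

Stitch:
K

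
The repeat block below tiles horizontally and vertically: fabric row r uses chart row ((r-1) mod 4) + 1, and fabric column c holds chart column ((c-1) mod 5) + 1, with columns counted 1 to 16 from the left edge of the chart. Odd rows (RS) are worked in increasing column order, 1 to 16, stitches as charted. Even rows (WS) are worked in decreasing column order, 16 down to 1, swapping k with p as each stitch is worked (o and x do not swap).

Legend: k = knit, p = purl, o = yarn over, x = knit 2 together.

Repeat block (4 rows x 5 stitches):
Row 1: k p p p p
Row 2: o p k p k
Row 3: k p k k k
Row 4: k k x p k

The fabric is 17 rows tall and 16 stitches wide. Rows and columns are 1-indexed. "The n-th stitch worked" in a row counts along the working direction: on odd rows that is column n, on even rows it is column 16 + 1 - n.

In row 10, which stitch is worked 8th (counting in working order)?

Result:
k

Derivation:
Row 10 uses chart row ((10-1) mod 4)+1 = 2. Row 10 is even, so WS.
Chart row 2 tiled across columns 1-16: o p k p k o p k p k o p k p k o
WS: work from column 16 back to column 1 (reverse the tiled row), swapping k<->p (o and x unchanged).
Row 10 as worked: o p k p k o p k p k o p k p k o
Stitch 8 in working order -> k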